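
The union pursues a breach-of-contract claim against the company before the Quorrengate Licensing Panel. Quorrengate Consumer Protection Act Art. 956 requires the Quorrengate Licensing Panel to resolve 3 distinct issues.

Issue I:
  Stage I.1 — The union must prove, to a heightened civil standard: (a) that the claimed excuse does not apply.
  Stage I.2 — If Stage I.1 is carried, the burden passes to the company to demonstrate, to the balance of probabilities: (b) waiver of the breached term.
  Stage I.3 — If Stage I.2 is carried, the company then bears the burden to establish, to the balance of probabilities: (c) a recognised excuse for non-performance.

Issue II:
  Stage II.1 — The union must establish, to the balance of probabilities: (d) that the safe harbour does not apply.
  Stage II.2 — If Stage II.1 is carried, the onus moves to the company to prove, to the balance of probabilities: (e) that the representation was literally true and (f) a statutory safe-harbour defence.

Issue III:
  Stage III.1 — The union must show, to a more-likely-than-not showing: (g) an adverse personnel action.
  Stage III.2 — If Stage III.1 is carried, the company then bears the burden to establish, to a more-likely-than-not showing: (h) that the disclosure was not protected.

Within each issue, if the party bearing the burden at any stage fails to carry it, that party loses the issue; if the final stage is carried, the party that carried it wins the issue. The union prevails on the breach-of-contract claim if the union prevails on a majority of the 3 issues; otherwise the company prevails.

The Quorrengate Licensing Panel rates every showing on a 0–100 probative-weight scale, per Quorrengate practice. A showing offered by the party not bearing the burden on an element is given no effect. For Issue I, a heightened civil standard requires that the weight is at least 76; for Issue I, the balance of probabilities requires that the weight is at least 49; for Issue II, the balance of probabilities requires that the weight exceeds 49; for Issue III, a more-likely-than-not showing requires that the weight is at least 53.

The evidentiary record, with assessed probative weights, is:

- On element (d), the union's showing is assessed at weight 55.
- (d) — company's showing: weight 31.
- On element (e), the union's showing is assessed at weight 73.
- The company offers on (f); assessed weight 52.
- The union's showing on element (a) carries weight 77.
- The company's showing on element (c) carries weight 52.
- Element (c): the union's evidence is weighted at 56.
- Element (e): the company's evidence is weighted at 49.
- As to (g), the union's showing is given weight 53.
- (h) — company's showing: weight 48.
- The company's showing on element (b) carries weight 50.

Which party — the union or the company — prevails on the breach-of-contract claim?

— Issue I —
At Stage I.1 the union must meet a heightened civil standard (weight is at least 76): on (a) the weight is 77, ≥ 76, so (a) meets the standard.
  Stage I.1 carried; the burden shifts to the company.
At Stage I.2 the company must meet the balance of probabilities (weight is at least 49): on (b) the weight is 50, which does reach 49, so (b) meets the standard.
  All elements met. The company retains the burden for Stage I.3.
At Stage I.3 the company must meet the balance of probabilities (weight is at least 49): on (c) the weight is 52 (the union's 56 is given no effect), which does reach 49, so (c) meets the standard.
  All elements met at the final stage.
With every stage satisfied, the company prevails on this issue.
— Issue II —
Stage II.1 (union, the balance of probabilities, weight exceeds 49): (d) 55 (company's 31 disregarded) > 49 — meets.
  Stage II.1 is satisfied; the onus moves to the company.
Stage II.2 (company, the balance of probabilities, weight exceeds 49): (e) 49 (union's 73 disregarded) ≤ 49 — fails; (f) 52 > 49 — meets.
  The company does not carry Stage II.2.
The analysis ends at Stage II.2; the union prevails on this issue.
— Issue III —
Stage III.1 — burden on union; standard: a more-likely-than-not showing (weight is at least 53).
    (g): 53 ≥ 53 [met]
  Stage III.1 carried; the burden shifts to the company.
Stage III.2 — burden on company; standard: a more-likely-than-not showing (weight is at least 53).
    (h): 48 < 53 [not met]
  Stage III.2 not carried; the company fails its burden.
So the union prevails on this issue.
Per-issue: Issue I → company; Issue II → union; Issue III → union. The union must prevail on a majority of issues; overall, the union prevails.

union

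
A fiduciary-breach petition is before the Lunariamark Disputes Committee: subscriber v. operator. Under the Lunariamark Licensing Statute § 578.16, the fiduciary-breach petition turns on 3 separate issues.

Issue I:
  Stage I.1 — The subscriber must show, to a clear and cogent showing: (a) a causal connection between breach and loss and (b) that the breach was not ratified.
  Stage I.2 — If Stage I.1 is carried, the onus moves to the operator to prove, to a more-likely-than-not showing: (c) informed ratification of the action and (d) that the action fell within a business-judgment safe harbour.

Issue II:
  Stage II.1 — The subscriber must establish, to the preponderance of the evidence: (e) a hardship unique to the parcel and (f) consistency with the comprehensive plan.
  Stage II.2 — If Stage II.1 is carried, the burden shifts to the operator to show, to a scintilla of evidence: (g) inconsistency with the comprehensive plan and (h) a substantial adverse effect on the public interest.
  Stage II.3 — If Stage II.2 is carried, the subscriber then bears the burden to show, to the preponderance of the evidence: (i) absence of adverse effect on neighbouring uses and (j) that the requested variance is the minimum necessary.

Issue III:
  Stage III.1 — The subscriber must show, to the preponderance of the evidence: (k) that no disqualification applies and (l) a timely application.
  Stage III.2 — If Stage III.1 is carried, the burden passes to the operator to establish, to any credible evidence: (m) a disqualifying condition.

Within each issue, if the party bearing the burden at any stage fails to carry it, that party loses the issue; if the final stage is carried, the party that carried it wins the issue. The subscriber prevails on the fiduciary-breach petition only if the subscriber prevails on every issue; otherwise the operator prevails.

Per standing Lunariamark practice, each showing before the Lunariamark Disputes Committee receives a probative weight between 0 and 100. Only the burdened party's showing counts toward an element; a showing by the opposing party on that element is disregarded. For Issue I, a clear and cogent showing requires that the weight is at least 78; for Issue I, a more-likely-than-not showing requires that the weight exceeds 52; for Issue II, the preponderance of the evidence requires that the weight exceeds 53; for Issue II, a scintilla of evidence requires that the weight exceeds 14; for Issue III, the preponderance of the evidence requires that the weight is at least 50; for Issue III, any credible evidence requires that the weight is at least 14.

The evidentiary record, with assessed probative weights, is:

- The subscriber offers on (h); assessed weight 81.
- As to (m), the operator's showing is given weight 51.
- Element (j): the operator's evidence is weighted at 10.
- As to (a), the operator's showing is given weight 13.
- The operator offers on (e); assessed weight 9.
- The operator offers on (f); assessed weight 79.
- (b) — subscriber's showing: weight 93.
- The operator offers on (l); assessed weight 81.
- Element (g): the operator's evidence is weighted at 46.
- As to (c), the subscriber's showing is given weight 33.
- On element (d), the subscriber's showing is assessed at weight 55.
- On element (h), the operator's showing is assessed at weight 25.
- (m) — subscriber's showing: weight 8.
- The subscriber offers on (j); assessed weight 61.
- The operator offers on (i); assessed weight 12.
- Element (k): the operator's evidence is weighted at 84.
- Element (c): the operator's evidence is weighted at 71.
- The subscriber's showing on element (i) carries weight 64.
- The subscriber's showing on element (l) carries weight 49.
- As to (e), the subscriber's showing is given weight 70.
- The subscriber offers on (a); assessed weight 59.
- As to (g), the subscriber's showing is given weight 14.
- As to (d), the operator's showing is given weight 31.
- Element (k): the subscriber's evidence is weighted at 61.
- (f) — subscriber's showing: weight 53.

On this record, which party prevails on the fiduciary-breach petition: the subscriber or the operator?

— Issue I —
Stage I.1 — burden on subscriber; standard: a clear and cogent showing (weight is at least 78).
    (a): 59 (operator's 13 disregarded) < 78 [not met]
    (b): 93 ≥ 78 [met]
  Stage I.1 not carried; the subscriber fails its burden.
So the operator prevails on this issue.
— Issue II —
Stage II.1 (subscriber, the preponderance of the evidence, weight exceeds 53): (e) 70 (operator's 9 disregarded) > 53 — meets; (f) 53 (operator's 79 disregarded) ≤ 53 — fails.
  Not every element is met, so the subscriber fails to carry Stage II.1.
The analysis ends at Stage II.1; the operator prevails on this issue.
— Issue III —
At Stage III.1 the subscriber must meet the preponderance of the evidence (weight is at least 50): on (k) the weight is 61 (the operator's 84 is given no effect), which does reach 50, so (k) meets the standard; on (l) the weight is 49 (the operator's 81 is given no effect), < 50, so (l) does not meet the standard.
  The subscriber does not carry Stage III.1.
So the operator prevails on this issue.
Per-issue: Issue I → operator; Issue II → operator; Issue III → operator. The subscriber must prevail on every issue; overall, the operator prevails.

operator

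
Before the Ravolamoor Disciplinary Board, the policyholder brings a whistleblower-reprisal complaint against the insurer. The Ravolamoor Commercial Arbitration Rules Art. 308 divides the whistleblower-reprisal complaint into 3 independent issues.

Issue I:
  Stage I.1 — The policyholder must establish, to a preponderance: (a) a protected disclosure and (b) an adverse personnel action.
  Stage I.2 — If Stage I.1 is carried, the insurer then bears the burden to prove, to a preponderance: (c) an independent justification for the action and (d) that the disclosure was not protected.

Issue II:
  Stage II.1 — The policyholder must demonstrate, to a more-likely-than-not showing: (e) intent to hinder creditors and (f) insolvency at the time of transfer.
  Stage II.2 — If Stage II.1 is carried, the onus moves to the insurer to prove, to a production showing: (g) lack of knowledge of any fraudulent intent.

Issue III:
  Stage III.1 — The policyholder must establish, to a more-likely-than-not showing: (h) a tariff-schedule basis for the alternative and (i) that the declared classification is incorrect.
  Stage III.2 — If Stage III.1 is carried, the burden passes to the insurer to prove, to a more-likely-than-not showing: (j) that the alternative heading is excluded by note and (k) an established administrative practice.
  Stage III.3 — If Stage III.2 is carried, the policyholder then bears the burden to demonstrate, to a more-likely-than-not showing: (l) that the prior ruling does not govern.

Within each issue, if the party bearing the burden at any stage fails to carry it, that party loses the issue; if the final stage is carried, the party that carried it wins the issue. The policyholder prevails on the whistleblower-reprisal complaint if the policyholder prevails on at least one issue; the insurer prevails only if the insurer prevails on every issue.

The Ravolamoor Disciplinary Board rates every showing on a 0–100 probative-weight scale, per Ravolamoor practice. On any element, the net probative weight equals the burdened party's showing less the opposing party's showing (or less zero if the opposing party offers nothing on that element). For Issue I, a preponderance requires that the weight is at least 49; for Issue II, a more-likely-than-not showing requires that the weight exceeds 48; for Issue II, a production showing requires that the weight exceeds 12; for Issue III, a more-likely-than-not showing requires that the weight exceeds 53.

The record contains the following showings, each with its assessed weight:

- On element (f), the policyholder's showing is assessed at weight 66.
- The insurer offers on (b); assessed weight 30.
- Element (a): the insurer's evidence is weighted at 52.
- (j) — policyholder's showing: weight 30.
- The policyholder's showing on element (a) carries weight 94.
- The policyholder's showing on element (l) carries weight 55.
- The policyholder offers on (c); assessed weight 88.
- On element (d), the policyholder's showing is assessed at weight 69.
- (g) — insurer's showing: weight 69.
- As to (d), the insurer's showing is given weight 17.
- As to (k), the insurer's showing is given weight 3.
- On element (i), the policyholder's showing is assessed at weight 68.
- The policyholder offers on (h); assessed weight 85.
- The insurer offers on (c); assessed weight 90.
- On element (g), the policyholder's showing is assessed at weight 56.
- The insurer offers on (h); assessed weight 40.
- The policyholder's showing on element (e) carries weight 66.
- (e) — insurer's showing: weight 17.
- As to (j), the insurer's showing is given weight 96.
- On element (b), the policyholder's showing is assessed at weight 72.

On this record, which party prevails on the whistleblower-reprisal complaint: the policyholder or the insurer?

— Issue I —
Stage I.1 (policyholder, a preponderance, weight is at least 49): (a) net 94−52=42 < 49 — fails; (b) net 72−30=42 < 49 — fails.
  Stage I.1 not carried; the policyholder fails its burden.
The insurer prevails on this issue.
— Issue II —
At Stage II.1 the policyholder must meet a more-likely-than-not showing (weight exceeds 48): on (e) the weight is 66 less the opposing 17 gives net 49, > 48, so (e) meets the standard; on (f) the weight is 66, which does exceed 48, so (f) meets the standard.
  The policyholder carries Stage II.1; the insurer now bears the burden.
At Stage II.2 the insurer must meet a production showing (weight exceeds 12): on (g) the weight is 69 less the opposing 56 gives net 13, which does exceed 12, so (g) meets the standard.
  All elements met at the final stage.
With every stage satisfied, the insurer prevails on this issue.
— Issue III —
Stage III.1 — burden on policyholder; standard: a more-likely-than-not showing (weight exceeds 53).
    (h): 85 − 40 = 45 ≤ 53 [not met]
    (i): 68 > 53 [met]
  Stage III.1 not carried; the policyholder fails its burden.
The analysis ends at Stage III.1; the insurer prevails on this issue.
Per-issue: Issue I → insurer; Issue II → insurer; Issue III → insurer. The policyholder must prevail on at least one issue; overall, the insurer prevails.

insurer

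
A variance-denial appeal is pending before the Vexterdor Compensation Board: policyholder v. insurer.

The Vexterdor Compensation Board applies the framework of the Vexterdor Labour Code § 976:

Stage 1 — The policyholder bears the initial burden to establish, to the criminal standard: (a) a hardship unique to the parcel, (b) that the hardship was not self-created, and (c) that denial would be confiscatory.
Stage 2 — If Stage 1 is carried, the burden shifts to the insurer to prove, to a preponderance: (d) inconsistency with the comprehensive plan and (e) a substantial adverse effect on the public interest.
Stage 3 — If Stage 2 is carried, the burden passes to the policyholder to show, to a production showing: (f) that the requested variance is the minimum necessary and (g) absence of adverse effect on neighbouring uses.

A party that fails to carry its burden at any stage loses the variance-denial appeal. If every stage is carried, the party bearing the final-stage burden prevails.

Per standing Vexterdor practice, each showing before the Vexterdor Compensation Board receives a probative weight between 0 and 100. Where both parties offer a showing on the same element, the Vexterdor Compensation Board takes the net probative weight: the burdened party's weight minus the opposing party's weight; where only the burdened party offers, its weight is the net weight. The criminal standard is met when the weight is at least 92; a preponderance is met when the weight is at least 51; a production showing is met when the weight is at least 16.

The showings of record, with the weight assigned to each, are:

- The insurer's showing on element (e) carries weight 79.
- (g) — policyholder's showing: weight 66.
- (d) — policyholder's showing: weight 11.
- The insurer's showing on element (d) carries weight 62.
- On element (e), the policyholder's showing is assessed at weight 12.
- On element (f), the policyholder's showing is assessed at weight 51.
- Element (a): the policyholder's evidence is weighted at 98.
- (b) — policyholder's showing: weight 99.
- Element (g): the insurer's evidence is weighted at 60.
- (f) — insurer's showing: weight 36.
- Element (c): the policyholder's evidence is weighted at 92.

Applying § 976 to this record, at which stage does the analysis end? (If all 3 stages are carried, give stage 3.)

Stage 1 — burden on policyholder; standard: the criminal standard (weight is at least 92).
    (a): 98 ≥ 92 [met]
    (b): 99 ≥ 92 [met]
    (c): 92 ≥ 92 [met]
  Stage 1 carried; the burden shifts to the insurer.
Stage 2 — burden on insurer; standard: a preponderance (weight is at least 51).
    (d): 62 − 11 = 51 ≥ 51 [met]
    (e): 79 − 12 = 67 ≥ 51 [met]
  All elements met. The burden passes to the policyholder.
Stage 3 — burden on policyholder; standard: a production showing (weight is at least 16).
    (f): 51 − 36 = 15 < 16 [not met]
    (g): 66 − 60 = 6 < 16 [not met]
  Not every element is met, so the policyholder fails to carry Stage 3.
The insurer prevails.

stage 3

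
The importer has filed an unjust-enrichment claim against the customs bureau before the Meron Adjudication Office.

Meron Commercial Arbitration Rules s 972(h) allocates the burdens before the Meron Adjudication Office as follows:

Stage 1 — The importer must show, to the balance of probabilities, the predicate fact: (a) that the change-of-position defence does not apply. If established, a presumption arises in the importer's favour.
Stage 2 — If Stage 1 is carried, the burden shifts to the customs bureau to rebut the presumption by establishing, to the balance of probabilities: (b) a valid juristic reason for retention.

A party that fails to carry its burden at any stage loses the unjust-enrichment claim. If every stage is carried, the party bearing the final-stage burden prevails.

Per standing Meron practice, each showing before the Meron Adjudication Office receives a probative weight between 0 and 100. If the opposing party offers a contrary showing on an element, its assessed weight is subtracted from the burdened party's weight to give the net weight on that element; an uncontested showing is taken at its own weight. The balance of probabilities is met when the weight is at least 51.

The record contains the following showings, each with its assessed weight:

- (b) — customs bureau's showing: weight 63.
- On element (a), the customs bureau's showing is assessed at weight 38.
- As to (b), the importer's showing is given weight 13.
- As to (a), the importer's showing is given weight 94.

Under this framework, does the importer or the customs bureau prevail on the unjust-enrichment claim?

importer

Stage 1 — burden on importer; standard: the balance of probabilities (weight is at least 51).
    (a): 94 − 38 = 56 ≥ 51 [met]
  The importer carries Stage 1; the customs bureau now bears the burden.
Stage 2 — burden on customs bureau; standard: the balance of probabilities (weight is at least 51).
    (b): 63 − 13 = 50 < 51 [not met]
  Stage 2 not carried; the customs bureau fails its burden.
The importer prevails.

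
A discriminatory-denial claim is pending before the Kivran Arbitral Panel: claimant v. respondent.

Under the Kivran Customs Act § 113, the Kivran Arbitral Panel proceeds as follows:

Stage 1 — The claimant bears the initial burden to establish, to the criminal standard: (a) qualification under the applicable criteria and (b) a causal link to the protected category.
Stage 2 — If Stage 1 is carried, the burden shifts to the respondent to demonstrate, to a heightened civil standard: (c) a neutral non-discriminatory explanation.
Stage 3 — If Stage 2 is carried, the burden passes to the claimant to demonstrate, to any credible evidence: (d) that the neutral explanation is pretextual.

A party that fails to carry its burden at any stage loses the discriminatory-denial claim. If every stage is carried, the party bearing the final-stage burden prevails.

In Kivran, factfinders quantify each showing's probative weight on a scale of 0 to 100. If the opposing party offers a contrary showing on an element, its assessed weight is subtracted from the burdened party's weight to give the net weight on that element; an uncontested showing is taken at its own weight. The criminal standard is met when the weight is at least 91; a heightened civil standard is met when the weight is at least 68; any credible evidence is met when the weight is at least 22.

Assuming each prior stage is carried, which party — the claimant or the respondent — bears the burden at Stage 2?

Stage 2's rule assigns the burden to the respondent (to a heightened civil standard).

respondent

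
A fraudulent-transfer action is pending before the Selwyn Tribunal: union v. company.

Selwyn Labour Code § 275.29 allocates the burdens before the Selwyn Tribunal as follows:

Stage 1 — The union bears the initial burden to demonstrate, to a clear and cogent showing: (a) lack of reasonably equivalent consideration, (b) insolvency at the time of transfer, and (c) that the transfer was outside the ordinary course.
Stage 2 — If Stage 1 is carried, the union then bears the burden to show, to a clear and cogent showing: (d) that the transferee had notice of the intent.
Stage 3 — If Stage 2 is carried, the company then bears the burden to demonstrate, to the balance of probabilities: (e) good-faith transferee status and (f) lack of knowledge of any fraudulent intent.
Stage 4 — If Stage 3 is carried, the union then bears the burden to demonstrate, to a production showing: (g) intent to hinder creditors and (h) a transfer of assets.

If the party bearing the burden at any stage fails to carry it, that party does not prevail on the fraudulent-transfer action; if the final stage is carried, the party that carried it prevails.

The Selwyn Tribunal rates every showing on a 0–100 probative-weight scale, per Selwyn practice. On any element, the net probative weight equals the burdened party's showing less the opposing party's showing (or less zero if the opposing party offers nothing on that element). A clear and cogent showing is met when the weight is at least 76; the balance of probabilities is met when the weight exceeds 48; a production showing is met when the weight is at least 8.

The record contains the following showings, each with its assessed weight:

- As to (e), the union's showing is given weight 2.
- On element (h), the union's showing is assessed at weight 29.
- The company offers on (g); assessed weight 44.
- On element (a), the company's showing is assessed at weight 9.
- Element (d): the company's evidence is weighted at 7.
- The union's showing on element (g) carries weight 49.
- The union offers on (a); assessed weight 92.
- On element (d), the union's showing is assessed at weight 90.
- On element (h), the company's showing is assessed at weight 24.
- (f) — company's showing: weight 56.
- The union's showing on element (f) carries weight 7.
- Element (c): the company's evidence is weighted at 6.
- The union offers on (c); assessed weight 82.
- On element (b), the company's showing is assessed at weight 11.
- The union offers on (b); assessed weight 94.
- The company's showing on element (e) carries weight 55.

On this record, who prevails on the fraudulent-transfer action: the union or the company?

company

Stage 1 — burden on union; standard: a clear and cogent showing (weight is at least 76).
    (a): 92 − 9 = 83 ≥ 76 [met]
    (b): 94 − 11 = 83 ≥ 76 [met]
    (c): 82 − 6 = 76 ≥ 76 [met]
  Stage 1 is satisfied; the union continues to bear the burden.
Stage 2 — burden on union; standard: a clear and cogent showing (weight is at least 76).
    (d): 90 − 7 = 83 ≥ 76 [met]
  Stage 2 carried; the burden shifts to the company.
Stage 3 — burden on company; standard: the balance of probabilities (weight exceeds 48).
    (e): 55 − 2 = 53 > 48 [met]
    (f): 56 − 7 = 49 > 48 [met]
  All elements met. The burden passes to the union.
Stage 4 — burden on union; standard: a production showing (weight is at least 8).
    (g): 49 − 44 = 5 < 8 [not met]
    (h): 29 − 24 = 5 < 8 [not met]
  Stage 4 not carried; the union fails its burden.
The analysis ends at Stage 4; the company prevails.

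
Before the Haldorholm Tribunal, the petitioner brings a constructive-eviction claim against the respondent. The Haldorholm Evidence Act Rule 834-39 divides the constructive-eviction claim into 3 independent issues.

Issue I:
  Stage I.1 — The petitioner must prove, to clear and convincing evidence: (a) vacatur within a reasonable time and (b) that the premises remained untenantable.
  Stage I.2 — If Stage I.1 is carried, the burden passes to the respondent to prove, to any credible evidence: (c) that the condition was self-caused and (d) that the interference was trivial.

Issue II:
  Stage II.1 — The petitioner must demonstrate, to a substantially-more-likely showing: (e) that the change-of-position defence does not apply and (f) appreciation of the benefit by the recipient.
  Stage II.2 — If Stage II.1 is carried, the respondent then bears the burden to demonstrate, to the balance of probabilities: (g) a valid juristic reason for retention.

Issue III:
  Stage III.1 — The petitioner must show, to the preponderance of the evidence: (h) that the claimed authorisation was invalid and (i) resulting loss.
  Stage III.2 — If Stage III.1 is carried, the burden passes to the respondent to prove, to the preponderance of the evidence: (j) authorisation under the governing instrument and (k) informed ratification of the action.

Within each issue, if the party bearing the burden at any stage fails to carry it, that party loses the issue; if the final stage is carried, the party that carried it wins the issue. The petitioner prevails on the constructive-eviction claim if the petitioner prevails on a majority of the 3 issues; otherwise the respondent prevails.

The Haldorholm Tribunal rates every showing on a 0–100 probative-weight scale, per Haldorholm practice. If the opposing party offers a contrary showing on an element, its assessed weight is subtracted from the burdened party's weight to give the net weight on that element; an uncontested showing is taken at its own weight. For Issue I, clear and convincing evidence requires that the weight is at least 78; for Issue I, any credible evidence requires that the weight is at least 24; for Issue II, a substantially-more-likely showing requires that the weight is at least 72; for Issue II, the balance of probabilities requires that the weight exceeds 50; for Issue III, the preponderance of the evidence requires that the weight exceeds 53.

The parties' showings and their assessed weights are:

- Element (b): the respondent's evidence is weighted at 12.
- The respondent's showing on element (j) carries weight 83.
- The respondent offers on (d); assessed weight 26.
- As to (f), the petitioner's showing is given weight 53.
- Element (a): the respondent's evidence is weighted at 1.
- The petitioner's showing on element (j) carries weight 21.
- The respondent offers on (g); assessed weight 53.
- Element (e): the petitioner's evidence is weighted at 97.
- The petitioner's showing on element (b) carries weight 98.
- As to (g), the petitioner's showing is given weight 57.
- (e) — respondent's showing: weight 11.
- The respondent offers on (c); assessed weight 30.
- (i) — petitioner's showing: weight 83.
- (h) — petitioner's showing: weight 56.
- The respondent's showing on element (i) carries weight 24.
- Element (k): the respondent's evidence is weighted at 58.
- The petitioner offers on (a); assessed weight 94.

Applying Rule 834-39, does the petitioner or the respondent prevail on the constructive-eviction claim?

— Issue I —
Stage I.1 (petitioner, clear and convincing evidence, weight is at least 78): (a) net 94−1=93 ≥ 78 — meets; (b) net 98−12=86 ≥ 78 — meets.
  Stage I.1 carried; the burden shifts to the respondent.
Stage I.2 (respondent, any credible evidence, weight is at least 24): (c) 30 ≥ 24 — meets; (d) 26 ≥ 24 — meets.
  The respondent carries the last stage.
Every stage carried; the respondent prevails on this issue.
— Issue II —
At Stage II.1 the petitioner must meet a substantially-more-likely showing (weight is at least 72): on (e) the weight is 97 less the opposing 11 gives net 86, ≥ 72, so (e) meets the standard; on (f) the weight is 53, < 72, so (f) does not meet the standard.
  Stage II.1 not carried; the petitioner fails its burden.
So the respondent prevails on this issue.
— Issue III —
Stage III.1 (petitioner, the preponderance of the evidence, weight exceeds 53): (h) 56 > 53 — meets; (i) net 83−24=59 > 53 — meets.
  Stage III.1 is satisfied; the onus moves to the respondent.
Stage III.2 (respondent, the preponderance of the evidence, weight exceeds 53): (j) net 83−21=62 > 53 — meets; (k) 58 > 53 — meets.
  All elements met at the final stage.
With every stage satisfied, the respondent prevails on this issue.
Per-issue: Issue I → respondent; Issue II → respondent; Issue III → respondent. The petitioner must prevail on a majority of issues; overall, the respondent prevails.

respondent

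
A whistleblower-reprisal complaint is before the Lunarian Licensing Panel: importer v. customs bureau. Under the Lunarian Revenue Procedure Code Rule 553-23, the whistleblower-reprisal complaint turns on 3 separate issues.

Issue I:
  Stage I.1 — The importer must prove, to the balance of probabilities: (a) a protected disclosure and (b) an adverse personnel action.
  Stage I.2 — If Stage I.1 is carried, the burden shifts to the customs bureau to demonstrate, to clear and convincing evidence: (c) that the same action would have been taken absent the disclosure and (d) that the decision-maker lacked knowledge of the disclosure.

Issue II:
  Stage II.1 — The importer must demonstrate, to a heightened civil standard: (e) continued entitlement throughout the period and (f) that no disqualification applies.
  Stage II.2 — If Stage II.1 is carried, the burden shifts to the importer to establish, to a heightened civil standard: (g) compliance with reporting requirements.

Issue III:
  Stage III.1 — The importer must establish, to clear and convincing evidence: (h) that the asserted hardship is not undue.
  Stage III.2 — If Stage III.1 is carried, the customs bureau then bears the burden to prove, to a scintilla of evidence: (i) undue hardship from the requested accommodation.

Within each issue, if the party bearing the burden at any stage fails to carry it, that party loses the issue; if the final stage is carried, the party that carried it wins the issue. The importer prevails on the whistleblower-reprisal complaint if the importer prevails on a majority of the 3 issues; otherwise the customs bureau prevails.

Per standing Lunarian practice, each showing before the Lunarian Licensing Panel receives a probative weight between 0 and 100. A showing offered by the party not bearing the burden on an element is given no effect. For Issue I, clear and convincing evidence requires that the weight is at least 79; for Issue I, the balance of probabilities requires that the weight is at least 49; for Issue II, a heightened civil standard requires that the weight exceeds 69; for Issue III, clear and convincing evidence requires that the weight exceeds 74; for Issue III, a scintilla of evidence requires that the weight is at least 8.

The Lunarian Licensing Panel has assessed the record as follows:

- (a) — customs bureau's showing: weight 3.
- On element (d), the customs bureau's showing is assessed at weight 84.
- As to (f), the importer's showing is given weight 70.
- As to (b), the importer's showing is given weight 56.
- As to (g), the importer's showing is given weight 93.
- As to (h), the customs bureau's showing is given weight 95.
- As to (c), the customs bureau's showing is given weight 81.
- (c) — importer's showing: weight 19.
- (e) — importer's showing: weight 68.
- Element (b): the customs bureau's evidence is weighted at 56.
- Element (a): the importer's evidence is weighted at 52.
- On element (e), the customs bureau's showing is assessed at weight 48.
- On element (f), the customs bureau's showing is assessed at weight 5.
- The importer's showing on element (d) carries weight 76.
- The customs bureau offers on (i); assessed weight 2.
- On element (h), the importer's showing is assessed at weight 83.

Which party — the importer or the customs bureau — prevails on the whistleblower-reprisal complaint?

customs bureau

— Issue I —
Stage I.1 — burden on importer; standard: the balance of probabilities (weight is at least 49).
    (a): 52 (customs bureau's 3 disregarded) ≥ 49 [met]
    (b): 56 (customs bureau's 56 disregarded) ≥ 49 [met]
  All elements met. The burden passes to the customs bureau.
Stage I.2 — burden on customs bureau; standard: clear and convincing evidence (weight is at least 79).
    (c): 81 (importer's 19 disregarded) ≥ 79 [met]
    (d): 84 (importer's 76 disregarded) ≥ 79 [met]
  All elements met at the final stage.
All stages carried — the customs bureau prevails on this issue.
— Issue II —
Stage II.1 — burden on importer; standard: a heightened civil standard (weight exceeds 69).
    (e): 68 (customs bureau's 48 disregarded) ≤ 69 [not met]
    (f): 70 (customs bureau's 5 disregarded) > 69 [met]
  The importer does not carry Stage II.1.
The customs bureau prevails on this issue.
— Issue III —
Stage III.1 (importer, clear and convincing evidence, weight exceeds 74): (h) 83 (customs bureau's 95 disregarded) > 74 — meets.
  The importer carries Stage III.1; the customs bureau now bears the burden.
Stage III.2 (customs bureau, a scintilla of evidence, weight is at least 8): (i) 2 < 8 — fails.
  The customs bureau does not carry Stage III.2.
So the importer prevails on this issue.
Per-issue: Issue I → customs bureau; Issue II → customs bureau; Issue III → importer. The importer must prevail on a majority of issues; overall, the customs bureau prevails.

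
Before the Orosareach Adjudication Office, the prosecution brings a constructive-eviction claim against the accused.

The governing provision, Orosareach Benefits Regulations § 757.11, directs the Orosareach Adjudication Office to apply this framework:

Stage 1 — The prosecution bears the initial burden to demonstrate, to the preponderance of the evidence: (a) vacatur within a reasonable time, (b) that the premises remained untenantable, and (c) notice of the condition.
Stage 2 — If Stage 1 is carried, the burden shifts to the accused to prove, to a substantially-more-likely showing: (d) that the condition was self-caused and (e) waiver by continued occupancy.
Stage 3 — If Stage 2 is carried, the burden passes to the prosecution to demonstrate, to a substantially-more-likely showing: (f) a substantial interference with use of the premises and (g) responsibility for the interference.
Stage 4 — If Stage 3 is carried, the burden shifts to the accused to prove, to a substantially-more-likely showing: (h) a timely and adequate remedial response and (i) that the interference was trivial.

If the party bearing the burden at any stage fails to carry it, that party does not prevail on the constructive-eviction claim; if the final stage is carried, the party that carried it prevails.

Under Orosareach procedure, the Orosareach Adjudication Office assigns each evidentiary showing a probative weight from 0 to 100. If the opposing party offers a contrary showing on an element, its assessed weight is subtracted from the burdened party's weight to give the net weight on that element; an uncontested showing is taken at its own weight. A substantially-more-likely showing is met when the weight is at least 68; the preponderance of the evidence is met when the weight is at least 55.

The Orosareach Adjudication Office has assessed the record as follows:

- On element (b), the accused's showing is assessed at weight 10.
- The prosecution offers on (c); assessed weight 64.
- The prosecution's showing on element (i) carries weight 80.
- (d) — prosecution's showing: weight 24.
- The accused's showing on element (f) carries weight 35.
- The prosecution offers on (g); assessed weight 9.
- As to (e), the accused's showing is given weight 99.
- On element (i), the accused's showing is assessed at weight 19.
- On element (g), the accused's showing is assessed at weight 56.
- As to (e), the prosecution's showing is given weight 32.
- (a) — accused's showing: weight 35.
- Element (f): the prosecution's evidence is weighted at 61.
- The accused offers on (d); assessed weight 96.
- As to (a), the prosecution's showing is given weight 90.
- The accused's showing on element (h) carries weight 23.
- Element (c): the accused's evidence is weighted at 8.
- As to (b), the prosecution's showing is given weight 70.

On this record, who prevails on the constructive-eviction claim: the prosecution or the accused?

At Stage 1 the prosecution must meet the preponderance of the evidence (weight is at least 55): on (a) the weight is 90 less the opposing 35 gives net 55, which does reach 55, so (a) meets the standard; on (b) the weight is 70 less the opposing 10 gives net 60, which does reach 55, so (b) meets the standard; on (c) the weight is 64 less the opposing 8 gives net 56, which does reach 55, so (c) meets the standard.
  Stage 1 is satisfied; the onus moves to the accused.
At Stage 2 the accused must meet a substantially-more-likely showing (weight is at least 68): on (d) the weight is 96 less the opposing 24 gives net 72, which does reach 68, so (d) meets the standard; on (e) the weight is 99 less the opposing 32 gives net 67, which does not reach 68, so (e) does not meet the standard.
  Stage 2 not carried; the accused fails its burden.
The prosecution prevails.

prosecution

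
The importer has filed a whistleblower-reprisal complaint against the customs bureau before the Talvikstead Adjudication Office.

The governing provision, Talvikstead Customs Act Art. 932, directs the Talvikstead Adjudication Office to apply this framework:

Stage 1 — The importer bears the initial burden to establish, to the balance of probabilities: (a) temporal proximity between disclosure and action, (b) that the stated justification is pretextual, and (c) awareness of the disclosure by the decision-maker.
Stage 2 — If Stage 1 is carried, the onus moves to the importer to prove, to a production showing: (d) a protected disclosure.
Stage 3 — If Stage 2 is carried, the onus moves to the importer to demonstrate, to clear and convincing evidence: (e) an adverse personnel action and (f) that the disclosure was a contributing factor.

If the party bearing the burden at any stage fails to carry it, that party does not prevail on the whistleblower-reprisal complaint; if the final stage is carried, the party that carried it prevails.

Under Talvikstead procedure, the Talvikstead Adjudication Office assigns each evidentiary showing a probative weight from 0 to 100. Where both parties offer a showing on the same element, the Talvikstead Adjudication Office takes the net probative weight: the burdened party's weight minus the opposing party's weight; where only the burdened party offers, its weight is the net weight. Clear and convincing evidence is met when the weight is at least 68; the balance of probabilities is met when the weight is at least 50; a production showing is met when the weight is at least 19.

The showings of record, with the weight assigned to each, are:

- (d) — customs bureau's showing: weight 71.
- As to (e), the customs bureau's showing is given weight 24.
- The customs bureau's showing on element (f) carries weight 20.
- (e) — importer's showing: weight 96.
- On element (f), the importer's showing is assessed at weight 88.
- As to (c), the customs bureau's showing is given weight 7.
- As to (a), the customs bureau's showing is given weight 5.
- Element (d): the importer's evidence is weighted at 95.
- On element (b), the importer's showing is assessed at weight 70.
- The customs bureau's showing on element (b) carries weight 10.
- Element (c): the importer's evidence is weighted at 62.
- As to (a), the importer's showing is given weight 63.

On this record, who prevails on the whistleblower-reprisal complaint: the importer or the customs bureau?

Stage 1 (importer, the balance of probabilities, weight is at least 50): (a) net 63−5=58 ≥ 50 — meets; (b) net 70−10=60 ≥ 50 — meets; (c) net 62−7=55 ≥ 50 — meets.
  Stage 1 is satisfied; the importer continues to bear the burden.
Stage 2 (importer, a production showing, weight is at least 19): (d) net 95−71=24 ≥ 19 — meets.
  Stage 2 is satisfied; the importer continues to bear the burden.
Stage 3 (importer, clear and convincing evidence, weight is at least 68): (e) net 96−24=72 ≥ 68 — meets; (f) net 88−20=68 ≥ 68 — meets.
  Stage 3 carried; the final stage is satisfied.
With every stage satisfied, the importer prevails.

importer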